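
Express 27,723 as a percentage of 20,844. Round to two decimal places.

27,723 ÷ 20,844 ≈ 133.00%.

133.00%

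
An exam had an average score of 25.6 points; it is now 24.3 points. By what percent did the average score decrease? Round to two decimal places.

Change: 24.3 − 25.6 = -1.3.
Relative to the original: -1.3 ÷ 25.6 ≈ -5.08%.
So the average score decreased by 5.08%.

5.08%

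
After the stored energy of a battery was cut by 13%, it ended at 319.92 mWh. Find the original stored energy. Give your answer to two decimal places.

367.72 mWh

The overall multiplier applied was 0.87.
So the original stored energy was 319.92 ÷ 0.87 ≈ 367.72 mWh.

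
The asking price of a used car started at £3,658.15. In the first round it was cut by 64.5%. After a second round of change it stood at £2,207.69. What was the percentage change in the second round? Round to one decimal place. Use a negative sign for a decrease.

After the first round: £3,658.15 × 0.355 = £1298.64325.
Second-round multiplier: £2,207.69 ÷ £1298.64325 ≈ 1.7.
That is a change of 70.0%.

70.0%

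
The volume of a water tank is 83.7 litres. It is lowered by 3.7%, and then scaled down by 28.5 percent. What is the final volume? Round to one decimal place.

3.7% decrease: 83.7 × 0.963 = 80.6031.
28.5% decrease: 80.6031 × 0.715 = 57.6312165 ≈ 57.6.

57.6 litres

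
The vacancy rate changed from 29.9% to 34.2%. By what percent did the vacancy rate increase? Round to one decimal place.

The change is 34.2 − 29.9 = 4.3 percentage points.
Relative to the original 29.9%, that is 4.3 ÷ 29.9 ≈ 14.4%.
So the vacancy rate rose by 14.4%.

14.4%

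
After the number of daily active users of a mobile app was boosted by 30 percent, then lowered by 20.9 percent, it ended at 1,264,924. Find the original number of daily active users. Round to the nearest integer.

The overall multiplier applied was 1.3 × 0.791 = 1.0283.
So the original number of daily active users was 1,264,924 ÷ 1.0283 ≈ 1,230,112.

1,230,112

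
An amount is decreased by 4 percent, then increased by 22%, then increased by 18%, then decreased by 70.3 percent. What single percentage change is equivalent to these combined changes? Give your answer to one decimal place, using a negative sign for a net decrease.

A 4% decrease multiplies by 0.96.
Then a 22% increase: 0.96 × 1.22 = 1.1712.
Then an 18% increase: 1.1712 × 1.18 = 1.382016.
Then a 70.3% decrease: 1.382016 × 0.297 = 0.410458752.
Overall factor 0.410458752, i.e. -59.0%.

-59.0%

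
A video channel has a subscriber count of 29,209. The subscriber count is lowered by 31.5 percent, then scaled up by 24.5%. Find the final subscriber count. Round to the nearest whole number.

24,910

Each change multiplies by a factor: 0.685 × 1.245 = 0.852825.
29,209 × 0.852825 = 24910.165425 ≈ 24,910.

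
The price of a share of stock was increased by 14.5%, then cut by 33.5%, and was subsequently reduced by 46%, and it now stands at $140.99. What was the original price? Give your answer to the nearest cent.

$342.90

The overall multiplier applied was 1.145 × 0.665 × 0.54 = 0.4111695.
So the original price was $140.99 ÷ 0.4111695 ≈ $342.90.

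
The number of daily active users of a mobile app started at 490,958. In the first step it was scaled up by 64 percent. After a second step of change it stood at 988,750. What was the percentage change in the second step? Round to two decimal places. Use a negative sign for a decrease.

After the first step: 490,958 × 1.64 = 805171.12.
Second-step multiplier: 988,750 ÷ 805171.12 ≈ 1.228.
That is a change of 22.80%.

22.80%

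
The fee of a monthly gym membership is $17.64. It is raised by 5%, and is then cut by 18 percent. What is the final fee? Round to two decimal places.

$15.19

Each change multiplies by a factor: 1.05 × 0.82 = 0.861.
$17.64 × 0.861 = $15.18804 ≈ $15.19.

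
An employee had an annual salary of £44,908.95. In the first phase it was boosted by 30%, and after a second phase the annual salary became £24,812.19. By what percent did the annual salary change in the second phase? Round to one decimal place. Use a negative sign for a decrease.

After the first phase: £44,908.95 × 1.3 = £58381.635.
Second-phase multiplier: £24,812.19 ÷ £58381.635 ≈ 0.425.
That is a change of -57.5%.

-57.5%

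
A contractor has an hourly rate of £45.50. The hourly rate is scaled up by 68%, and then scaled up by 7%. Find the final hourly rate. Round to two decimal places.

£81.79

Each change multiplies by a factor: 1.68 × 1.07 = 1.7976.
£45.50 × 1.7976 = £81.7908 ≈ £81.79.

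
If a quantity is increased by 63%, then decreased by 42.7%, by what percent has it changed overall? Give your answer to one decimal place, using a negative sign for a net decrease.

-6.6%

A 63% increase multiplies by 1.63.
Then a 42.7% decrease: 1.63 × 0.573 = 0.93399.
Overall factor 0.93399, i.e. -6.6%.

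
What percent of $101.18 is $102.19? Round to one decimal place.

$102.19 ÷ $101.18 ≈ 101.0%.

101.0%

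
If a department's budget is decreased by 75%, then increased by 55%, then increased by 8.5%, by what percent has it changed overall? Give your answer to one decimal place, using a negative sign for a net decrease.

The combined multiplier is 0.25 × 1.55 × 1.085 = 0.4204375.
That corresponds to a decrease of 58.0%.

-58.0%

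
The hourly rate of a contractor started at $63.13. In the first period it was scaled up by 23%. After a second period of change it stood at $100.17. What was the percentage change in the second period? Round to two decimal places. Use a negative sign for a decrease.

After the first period: $63.13 × 1.23 = $77.6499.
Second-period multiplier: $100.17 ÷ $77.6499 ≈ 1.290021.
That is a change of 29.00%.

29.00%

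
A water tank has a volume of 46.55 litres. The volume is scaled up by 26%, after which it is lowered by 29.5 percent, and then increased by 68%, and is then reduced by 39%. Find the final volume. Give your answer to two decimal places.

26% increase: 46.55 × 1.26 = 58.653.
29.5% decrease: 58.653 × 0.705 = 41.350365.
68% increase: 41.350365 × 1.68 = 69.4686132.
Apply the 39% decrease: 69.4686132 × 0.61 = 42.375854052 ≈ 42.38.

42.38 litres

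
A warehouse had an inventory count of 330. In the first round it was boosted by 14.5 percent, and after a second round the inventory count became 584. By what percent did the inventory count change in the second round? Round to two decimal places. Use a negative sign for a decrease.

After the first round: 330 × 1.145 = 377.85.
Second-round multiplier: 584 ÷ 377.85 ≈ 1.545587.
That is a change of 54.56%.

54.56%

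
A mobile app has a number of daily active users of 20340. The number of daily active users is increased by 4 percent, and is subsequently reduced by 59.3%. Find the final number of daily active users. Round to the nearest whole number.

Each change multiplies by a factor: 1.04 × 0.407 = 0.42328.
20340 × 0.42328 = 8609.5152 ≈ 8610.

8610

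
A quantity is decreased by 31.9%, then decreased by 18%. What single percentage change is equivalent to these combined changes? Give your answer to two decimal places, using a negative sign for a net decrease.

-44.16%

The combined multiplier is 0.681 × 0.82 = 0.55842.
That corresponds to a decrease of 44.16%.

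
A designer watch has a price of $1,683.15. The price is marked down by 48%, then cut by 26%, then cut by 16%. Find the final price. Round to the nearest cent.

$544.05

Apply the 48% decrease: $1,683.15 × 0.52 = $875.238.
Apply the 26% decrease: $875.238 × 0.74 = $647.67612.
After the 16% decrease: $647.67612 × 0.84 = $544.0479408 ≈ $544.05.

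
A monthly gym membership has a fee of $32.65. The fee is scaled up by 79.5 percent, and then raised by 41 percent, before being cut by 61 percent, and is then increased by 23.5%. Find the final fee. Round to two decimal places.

After the 79.5% increase: $32.65 × 1.795 = $58.60675.
Apply the 41% increase: $58.60675 × 1.41 = $82.6355175.
61% decrease: $82.6355175 × 0.39 = $32.227851825.
After the 23.5% increase: $32.227851825 × 1.235 = $39.801397003875 ≈ $39.80.

$39.80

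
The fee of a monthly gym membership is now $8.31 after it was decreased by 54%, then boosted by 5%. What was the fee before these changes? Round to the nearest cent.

Undoing the 5% increase: $8.31 ÷ 1.05 ≈ $7.914286.
Undoing the 54% decrease: $7.914286 ÷ 0.46 ≈ $17.20.

$17.20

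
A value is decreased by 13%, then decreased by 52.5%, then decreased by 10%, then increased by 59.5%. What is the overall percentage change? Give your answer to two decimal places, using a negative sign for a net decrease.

-40.68%

A 13% decrease multiplies by 0.87.
Then a 52.5% decrease: 0.87 × 0.475 = 0.41325.
Then a 10% decrease: 0.41325 × 0.9 = 0.371925.
Then a 59.5% increase: 0.371925 × 1.595 = 0.593220375.
Overall factor 0.593220375, i.e. -40.68%.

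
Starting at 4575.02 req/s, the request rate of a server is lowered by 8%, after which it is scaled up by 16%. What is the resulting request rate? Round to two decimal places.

4882.46 req/s

Apply the 8% decrease: 4575.02 × 0.92 = 4209.0184.
16% increase: 4209.0184 × 1.16 = 4882.461344 ≈ 4882.46.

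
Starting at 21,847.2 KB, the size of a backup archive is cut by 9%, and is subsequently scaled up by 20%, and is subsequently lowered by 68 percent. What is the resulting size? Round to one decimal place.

Apply the 9% decrease: 21,847.2 × 0.91 = 19880.952.
20% increase: 19880.952 × 1.2 = 23857.1424.
After the 68% decrease: 23857.1424 × 0.32 = 7634.285568 ≈ 7,634.3.

7,634.3 KB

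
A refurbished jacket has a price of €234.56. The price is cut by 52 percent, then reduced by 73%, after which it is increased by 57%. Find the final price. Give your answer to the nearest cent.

€47.73

After the 52% decrease: €234.56 × 0.48 = €112.5888.
73% decrease: €112.5888 × 0.27 = €30.398976.
After the 57% increase: €30.398976 × 1.57 = €47.72639232 ≈ €47.73.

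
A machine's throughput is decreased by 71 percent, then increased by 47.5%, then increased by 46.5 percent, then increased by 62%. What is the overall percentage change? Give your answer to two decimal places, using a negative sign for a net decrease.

1.52%

A 71% decrease multiplies by 0.29.
Then a 47.5% increase: 0.29 × 1.475 = 0.42775.
Then a 46.5% increase: 0.42775 × 1.465 = 0.62665375.
Then a 62% increase: 0.62665375 × 1.62 = 1.015179075.
Overall factor 1.015179075, i.e. 1.52%.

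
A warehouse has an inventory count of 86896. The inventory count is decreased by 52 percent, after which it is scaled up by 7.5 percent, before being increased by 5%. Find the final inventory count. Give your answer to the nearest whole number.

Apply the 52% decrease: 86896 × 0.48 = 41710.08.
After the 7.5% increase: 41710.08 × 1.075 = 44838.336.
Apply the 5% increase: 44838.336 × 1.05 = 47080.2528 ≈ 47080.

47080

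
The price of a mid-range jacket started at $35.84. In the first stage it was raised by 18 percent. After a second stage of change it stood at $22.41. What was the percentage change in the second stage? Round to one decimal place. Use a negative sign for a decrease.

-47.0%

After the first stage: $35.84 × 1.18 = $42.2912.
Second-stage multiplier: $22.41 ÷ $42.2912 ≈ 0.5299.
That is a change of -47.0%.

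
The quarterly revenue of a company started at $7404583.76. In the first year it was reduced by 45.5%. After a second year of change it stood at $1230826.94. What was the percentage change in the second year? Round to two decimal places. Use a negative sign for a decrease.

-69.50%

After the first year: $7404583.76 × 0.545 = $4035498.1492.
Second-year multiplier: $1230826.94 ÷ $4035498.1492 ≈ 0.305.
That is a change of -69.50%.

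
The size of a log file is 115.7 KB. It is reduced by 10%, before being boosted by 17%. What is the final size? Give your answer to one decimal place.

Each change multiplies by a factor: 0.9 × 1.17 = 1.053.
115.7 × 1.053 = 121.8321 ≈ 121.8.

121.8 KB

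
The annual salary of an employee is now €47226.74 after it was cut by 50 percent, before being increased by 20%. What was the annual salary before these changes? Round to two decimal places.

Undoing the 20% increase: €47226.74 ÷ 1.2 ≈ €39355.616667.
Undoing the 50% decrease: €39355.616667 ÷ 0.5 ≈ €78711.23.

€78711.23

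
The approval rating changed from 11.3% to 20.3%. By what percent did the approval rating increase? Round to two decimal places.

The change is 20.3 − 11.3 = 9.0 percentage points.
Relative to the original 11.3%, that is 9.0 ÷ 11.3 ≈ 79.65%.
So the approval rating rose by 79.65%.

79.65%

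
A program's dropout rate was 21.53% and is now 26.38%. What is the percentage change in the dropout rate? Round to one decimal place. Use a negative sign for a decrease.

22.5%

The change is 26.38 − 21.53 = 4.85 percentage points.
Relative to the original 21.53%, that is 4.85 ÷ 21.53 ≈ 22.5%.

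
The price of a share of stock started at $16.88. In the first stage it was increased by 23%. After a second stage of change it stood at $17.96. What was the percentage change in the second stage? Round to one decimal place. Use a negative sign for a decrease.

-13.5%

After the first stage: $16.88 × 1.23 = $20.7624.
Second-stage multiplier: $17.96 ÷ $20.7624 ≈ 0.86503.
That is a change of -13.5%.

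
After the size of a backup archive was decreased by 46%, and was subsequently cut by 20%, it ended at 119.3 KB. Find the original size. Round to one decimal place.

The overall multiplier applied was 0.54 × 0.8 = 0.432.
So the original size was 119.3 ÷ 0.432 ≈ 276.2 KB.

276.2 KB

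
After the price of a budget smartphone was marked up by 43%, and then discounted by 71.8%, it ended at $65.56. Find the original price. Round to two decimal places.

$162.58

The overall multiplier applied was 1.43 × 0.282 = 0.40326.
So the original price was $65.56 ÷ 0.40326 ≈ $162.58.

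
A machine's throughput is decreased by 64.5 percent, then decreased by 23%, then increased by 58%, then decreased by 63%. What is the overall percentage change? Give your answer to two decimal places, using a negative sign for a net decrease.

The combined multiplier is 0.355 × 0.77 × 1.58 × 0.37 = 0.15980041.
That corresponds to a decrease of 84.02%.

-84.02%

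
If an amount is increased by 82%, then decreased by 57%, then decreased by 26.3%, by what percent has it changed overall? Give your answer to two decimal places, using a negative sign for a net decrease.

-42.32%

An 82% increase multiplies by 1.82.
Then a 57% decrease: 1.82 × 0.43 = 0.7826.
Then a 26.3% decrease: 0.7826 × 0.737 = 0.5767762.
Overall factor 0.5767762, i.e. -42.32%.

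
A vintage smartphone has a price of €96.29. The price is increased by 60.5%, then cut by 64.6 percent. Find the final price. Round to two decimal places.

60.5% increase: €96.29 × 1.605 = €154.54545.
64.6% decrease: €154.54545 × 0.354 = €54.7090893 ≈ €54.71.

€54.71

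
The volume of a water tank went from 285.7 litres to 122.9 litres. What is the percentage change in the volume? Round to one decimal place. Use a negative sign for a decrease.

-57.0%

Change: 122.9 − 285.7 = -162.8.
Relative to the original: -162.8 ÷ 285.7 ≈ -57.0%.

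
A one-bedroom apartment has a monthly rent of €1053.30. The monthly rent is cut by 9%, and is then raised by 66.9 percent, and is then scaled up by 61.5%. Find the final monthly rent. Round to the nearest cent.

9% decrease: €1053.30 × 0.91 = €958.503.
After the 66.9% increase: €958.503 × 1.669 = €1599.741507.
After the 61.5% increase: €1599.741507 × 1.615 = €2583.582533805 ≈ €2583.58.

€2583.58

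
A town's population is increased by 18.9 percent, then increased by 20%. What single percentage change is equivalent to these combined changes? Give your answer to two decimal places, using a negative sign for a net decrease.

42.68%

An 18.9% increase multiplies by 1.189.
Then a 20% increase: 1.189 × 1.2 = 1.4268.
Overall factor 1.4268, i.e. 42.68%.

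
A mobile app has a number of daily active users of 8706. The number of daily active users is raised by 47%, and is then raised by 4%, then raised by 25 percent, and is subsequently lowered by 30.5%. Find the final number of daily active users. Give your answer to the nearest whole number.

Each change multiplies by a factor: 1.47 × 1.04 × 1.25 × 0.695 = 1.328145.
8706 × 1.328145 = 11562.83037 ≈ 11563.

11563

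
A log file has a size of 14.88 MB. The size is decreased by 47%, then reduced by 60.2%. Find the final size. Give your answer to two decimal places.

3.14 MB

After the 47% decrease: 14.88 × 0.53 = 7.8864.
60.2% decrease: 7.8864 × 0.398 = 3.1387872 ≈ 3.14.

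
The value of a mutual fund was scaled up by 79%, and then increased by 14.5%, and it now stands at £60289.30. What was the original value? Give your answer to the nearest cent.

£29415.87

Undoing the 14.5% increase: £60289.30 ÷ 1.145 ≈ £52654.41048.
Undoing the 79% increase: £52654.41048 ÷ 1.79 ≈ £29415.87.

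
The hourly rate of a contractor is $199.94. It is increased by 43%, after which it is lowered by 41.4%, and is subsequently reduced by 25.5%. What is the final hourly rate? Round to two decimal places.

$124.82

Apply the 43% increase: $199.94 × 1.43 = $285.9142.
41.4% decrease: $285.9142 × 0.586 = $167.5457212.
After the 25.5% decrease: $167.5457212 × 0.745 = $124.821562294 ≈ $124.82.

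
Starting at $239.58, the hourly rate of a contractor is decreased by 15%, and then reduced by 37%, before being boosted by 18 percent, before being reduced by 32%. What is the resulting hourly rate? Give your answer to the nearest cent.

Apply the 15% decrease: $239.58 × 0.85 = $203.643.
After the 37% decrease: $203.643 × 0.63 = $128.29509.
Apply the 18% increase: $128.29509 × 1.18 = $151.3882062.
Apply the 32% decrease: $151.3882062 × 0.68 = $102.943980216 ≈ $102.94.

$102.94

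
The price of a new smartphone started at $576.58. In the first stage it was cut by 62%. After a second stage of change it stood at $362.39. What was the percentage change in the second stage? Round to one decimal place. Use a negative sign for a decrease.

65.4%

After the first stage: $576.58 × 0.38 = $219.1004.
Second-stage multiplier: $362.39 ÷ $219.1004 ≈ 1.65399.
That is a change of 65.4%.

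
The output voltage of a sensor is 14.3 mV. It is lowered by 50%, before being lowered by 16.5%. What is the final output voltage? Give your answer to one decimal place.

Each change multiplies by a factor: 0.5 × 0.835 = 0.4175.
14.3 × 0.4175 = 5.97025 ≈ 6.0.

6.0 mV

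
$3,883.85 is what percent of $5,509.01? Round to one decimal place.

$3,883.85 ÷ $5,509.01 ≈ 70.5%.

70.5%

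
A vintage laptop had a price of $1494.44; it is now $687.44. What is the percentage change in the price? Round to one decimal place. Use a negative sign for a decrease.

-54.0%

Change: $687.44 − $1494.44 = -$807.00.
Relative to the original: -$807.00 ÷ $1494.44 ≈ -54.0%.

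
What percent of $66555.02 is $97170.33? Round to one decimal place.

$97170.33 ÷ $66555.02 ≈ 146.0%.

146.0%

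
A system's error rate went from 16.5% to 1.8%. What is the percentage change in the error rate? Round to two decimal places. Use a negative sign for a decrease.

The change is 1.8 − 16.5 = -14.7 percentage points.
Relative to the original 16.5%, that is -14.7 ÷ 16.5 ≈ -89.09%.

-89.09%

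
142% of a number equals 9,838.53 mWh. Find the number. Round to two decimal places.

9,838.53 mWh ÷ 1.42 ≈ 6,928.54 mWh.

6,928.54 mWh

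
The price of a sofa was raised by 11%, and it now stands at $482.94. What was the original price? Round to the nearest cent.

$435.08

The overall multiplier applied was 1.11.
So the original price was $482.94 ÷ 1.11 ≈ $435.08.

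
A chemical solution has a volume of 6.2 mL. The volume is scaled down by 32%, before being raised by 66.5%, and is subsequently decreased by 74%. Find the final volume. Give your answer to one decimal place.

Apply the 32% decrease: 6.2 × 0.68 = 4.216.
Apply the 66.5% increase: 4.216 × 1.665 = 7.01964.
Apply the 74% decrease: 7.01964 × 0.26 = 1.8251064 ≈ 1.8.

1.8 mL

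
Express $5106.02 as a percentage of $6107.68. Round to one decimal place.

$5106.02 ÷ $6107.68 ≈ 83.6%.

83.6%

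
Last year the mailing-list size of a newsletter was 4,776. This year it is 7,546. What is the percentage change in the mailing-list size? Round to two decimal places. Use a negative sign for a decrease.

Change: 7,546 − 4,776 = 2,770.
Relative to the original: 2,770 ÷ 4,776 ≈ 58.00%.

58.00%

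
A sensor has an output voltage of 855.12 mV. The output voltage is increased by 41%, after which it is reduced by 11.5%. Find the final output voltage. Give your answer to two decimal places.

Each change multiplies by a factor: 1.41 × 0.885 = 1.24785.
855.12 × 1.24785 = 1067.061492 ≈ 1067.06.

1067.06 mV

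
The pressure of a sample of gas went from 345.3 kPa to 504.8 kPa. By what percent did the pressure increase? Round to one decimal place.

Change: 504.8 − 345.3 = 159.5.
Relative to the original: 159.5 ÷ 345.3 ≈ 46.2%.
So the pressure increased by 46.2%.

46.2%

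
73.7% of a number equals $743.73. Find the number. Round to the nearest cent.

$743.73 ÷ 0.737 ≈ $1,009.13.

$1,009.13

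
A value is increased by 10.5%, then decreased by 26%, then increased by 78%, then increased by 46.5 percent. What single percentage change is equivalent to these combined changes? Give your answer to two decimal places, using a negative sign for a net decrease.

113.23%

A 10.5% increase multiplies by 1.105.
Then a 26% decrease: 1.105 × 0.74 = 0.8177.
Then a 78% increase: 0.8177 × 1.78 = 1.455506.
Then a 46.5% increase: 1.455506 × 1.465 = 2.13231629.
Overall factor 2.13231629, i.e. 113.23%.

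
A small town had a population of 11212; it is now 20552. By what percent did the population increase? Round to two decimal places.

Change: 20552 − 11212 = 9340.
Relative to the original: 9340 ÷ 11212 ≈ 83.30%.
So the population increased by 83.30%.

83.30%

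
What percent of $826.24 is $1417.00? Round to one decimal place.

$1417.00 ÷ $826.24 ≈ 171.5%.

171.5%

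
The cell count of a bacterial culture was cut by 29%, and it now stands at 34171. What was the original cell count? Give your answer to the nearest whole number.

48128

The overall multiplier applied was 0.71.
So the original cell count was 34171 ÷ 0.71 ≈ 48128.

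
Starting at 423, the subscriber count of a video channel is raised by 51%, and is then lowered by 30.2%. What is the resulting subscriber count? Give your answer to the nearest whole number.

Each change multiplies by a factor: 1.51 × 0.698 = 1.05398.
423 × 1.05398 = 445.83354 ≈ 446.

446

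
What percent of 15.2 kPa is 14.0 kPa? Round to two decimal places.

92.11%

14.0 kPa ÷ 15.2 kPa ≈ 92.11%.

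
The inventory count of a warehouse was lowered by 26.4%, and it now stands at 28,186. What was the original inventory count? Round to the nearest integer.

38,296

The overall multiplier applied was 0.736.
So the original inventory count was 28,186 ÷ 0.736 ≈ 38,296.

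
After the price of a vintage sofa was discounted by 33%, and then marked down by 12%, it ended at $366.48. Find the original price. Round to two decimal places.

$621.57

Undoing the 12% decrease: $366.48 ÷ 0.88 ≈ $416.454545.
Undoing the 33% decrease: $416.454545 ÷ 0.67 ≈ $621.57.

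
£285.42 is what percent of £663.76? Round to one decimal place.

£285.42 ÷ £663.76 ≈ 43.0%.

43.0%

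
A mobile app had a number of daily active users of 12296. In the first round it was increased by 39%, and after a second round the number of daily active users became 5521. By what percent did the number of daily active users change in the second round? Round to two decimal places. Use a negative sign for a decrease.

After the first round: 12296 × 1.39 = 17091.44.
Second-round multiplier: 5521 ÷ 17091.44 ≈ 0.323027.
That is a change of -67.70%.

-67.70%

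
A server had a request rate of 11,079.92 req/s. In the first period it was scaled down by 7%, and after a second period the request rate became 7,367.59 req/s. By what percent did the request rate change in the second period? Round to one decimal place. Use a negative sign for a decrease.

After the first period: 11,079.92 × 0.93 = 10304.3256.
Second-period multiplier: 7,367.59 ÷ 10304.3256 ≈ 0.715.
That is a change of -28.5%.

-28.5%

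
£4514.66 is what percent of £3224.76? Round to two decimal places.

£4514.66 ÷ £3224.76 ≈ 140.00%.

140.00%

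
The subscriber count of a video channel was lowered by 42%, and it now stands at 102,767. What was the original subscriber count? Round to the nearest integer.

177,184

The overall multiplier applied was 0.58.
So the original subscriber count was 102,767 ÷ 0.58 ≈ 177,184.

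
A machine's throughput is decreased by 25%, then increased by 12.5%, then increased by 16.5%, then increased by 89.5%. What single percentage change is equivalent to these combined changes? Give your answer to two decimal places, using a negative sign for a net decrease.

86.27%

A 25% decrease multiplies by 0.75.
Then a 12.5% increase: 0.75 × 1.125 = 0.84375.
Then a 16.5% increase: 0.84375 × 1.165 = 0.98296875.
Then an 89.5% increase: 0.98296875 × 1.895 = 1.86272578125.
Overall factor 1.86272578125, i.e. 86.27%.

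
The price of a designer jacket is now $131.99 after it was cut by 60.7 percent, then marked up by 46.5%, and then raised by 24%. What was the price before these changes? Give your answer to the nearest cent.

$184.88

The overall multiplier applied was 0.393 × 1.465 × 1.24 = 0.7139238.
So the original price was $131.99 ÷ 0.7139238 ≈ $184.88.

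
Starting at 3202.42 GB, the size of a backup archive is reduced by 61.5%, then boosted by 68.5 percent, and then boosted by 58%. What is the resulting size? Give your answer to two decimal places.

3282.43 GB

Apply the 61.5% decrease: 3202.42 × 0.385 = 1232.9317.
Apply the 68.5% increase: 1232.9317 × 1.685 = 2077.4899145.
After the 58% increase: 2077.4899145 × 1.58 = 3282.43406491 ≈ 3282.43.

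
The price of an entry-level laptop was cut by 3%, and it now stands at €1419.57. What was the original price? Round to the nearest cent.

€1463.47

The overall multiplier applied was 0.97.
So the original price was €1419.57 ÷ 0.97 ≈ €1463.47.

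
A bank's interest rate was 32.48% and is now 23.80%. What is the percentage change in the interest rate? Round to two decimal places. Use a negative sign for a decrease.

-26.72%

The change is 23.80 − 32.48 = -8.68 percentage points.
Relative to the original 32.48%, that is -8.68 ÷ 32.48 ≈ -26.72%.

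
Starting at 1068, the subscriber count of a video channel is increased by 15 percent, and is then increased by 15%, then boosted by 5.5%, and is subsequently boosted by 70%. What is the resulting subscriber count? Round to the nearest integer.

15% increase: 1068 × 1.15 = 1228.2.
15% increase: 1228.2 × 1.15 = 1412.43.
Apply the 5.5% increase: 1412.43 × 1.055 = 1490.11365.
Apply the 70% increase: 1490.11365 × 1.7 = 2533.193205 ≈ 2533.

2533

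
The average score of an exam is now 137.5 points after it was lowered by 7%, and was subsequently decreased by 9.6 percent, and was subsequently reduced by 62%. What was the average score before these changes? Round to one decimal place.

Undoing the 62% decrease: 137.5 ÷ 0.38 ≈ 361.842105.
Undoing the 9.6% decrease: 361.842105 ÷ 0.904 ≈ 400.267815.
Undoing the 7% decrease: 400.267815 ÷ 0.93 ≈ 430.4 points.

430.4 points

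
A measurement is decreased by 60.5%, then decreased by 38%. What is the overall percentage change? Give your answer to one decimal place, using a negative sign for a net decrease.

The combined multiplier is 0.395 × 0.62 = 0.2449.
That corresponds to a decrease of 75.5%.

-75.5%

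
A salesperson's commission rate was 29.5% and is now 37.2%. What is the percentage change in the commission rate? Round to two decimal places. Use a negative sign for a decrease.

The change is 37.2 − 29.5 = 7.7 percentage points.
Relative to the original 29.5%, that is 7.7 ÷ 29.5 ≈ 26.10%.

26.10%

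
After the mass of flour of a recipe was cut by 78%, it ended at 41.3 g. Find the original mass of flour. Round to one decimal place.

187.7 g

The overall multiplier applied was 0.22.
So the original mass of flour was 41.3 ÷ 0.22 ≈ 187.7 g.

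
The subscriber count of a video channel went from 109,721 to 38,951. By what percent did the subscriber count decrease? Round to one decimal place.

64.5%

Change: 38,951 − 109,721 = -70,770.
Relative to the original: -70,770 ÷ 109,721 ≈ -64.5%.
So the subscriber count decreased by 64.5%.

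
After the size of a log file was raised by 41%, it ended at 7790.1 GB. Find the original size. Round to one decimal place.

5524.9 GB

The overall multiplier applied was 1.41.
So the original size was 7790.1 ÷ 1.41 ≈ 5524.9 GB.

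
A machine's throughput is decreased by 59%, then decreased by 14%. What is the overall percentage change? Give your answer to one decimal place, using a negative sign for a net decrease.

-64.7%

A 59% decrease multiplies by 0.41.
Then a 14% decrease: 0.41 × 0.86 = 0.3526.
Overall factor 0.3526, i.e. -64.7%.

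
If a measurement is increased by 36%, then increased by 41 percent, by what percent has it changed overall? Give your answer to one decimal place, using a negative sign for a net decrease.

91.8%

The combined multiplier is 1.36 × 1.41 = 1.9176.
That corresponds to an increase of 91.8%.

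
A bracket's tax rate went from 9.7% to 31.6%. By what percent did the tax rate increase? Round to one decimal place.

The change is 31.6 − 9.7 = 21.9 percentage points.
Relative to the original 9.7%, that is 21.9 ÷ 9.7 ≈ 225.8%.
So the tax rate rose by 225.8%.

225.8%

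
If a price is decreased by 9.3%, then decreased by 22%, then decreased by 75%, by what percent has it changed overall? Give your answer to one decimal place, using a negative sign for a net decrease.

-82.3%

The combined multiplier is 0.907 × 0.78 × 0.25 = 0.176865.
That corresponds to a decrease of 82.3%.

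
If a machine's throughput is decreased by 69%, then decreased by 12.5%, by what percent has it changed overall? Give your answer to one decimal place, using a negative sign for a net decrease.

A 69% decrease multiplies by 0.31.
Then a 12.5% decrease: 0.31 × 0.875 = 0.27125.
Overall factor 0.27125, i.e. -72.9%.

-72.9%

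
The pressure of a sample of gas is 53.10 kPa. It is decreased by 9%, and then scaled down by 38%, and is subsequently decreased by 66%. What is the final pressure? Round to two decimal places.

10.19 kPa

Apply the 9% decrease: 53.10 × 0.91 = 48.321.
38% decrease: 48.321 × 0.62 = 29.95902.
66% decrease: 29.95902 × 0.34 = 10.1860668 ≈ 10.19.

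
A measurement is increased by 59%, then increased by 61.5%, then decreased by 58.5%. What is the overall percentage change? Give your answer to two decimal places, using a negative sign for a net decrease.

A 59% increase multiplies by 1.59.
Then a 61.5% increase: 1.59 × 1.615 = 2.56785.
Then a 58.5% decrease: 2.56785 × 0.415 = 1.06565775.
Overall factor 1.06565775, i.e. 6.57%.

6.57%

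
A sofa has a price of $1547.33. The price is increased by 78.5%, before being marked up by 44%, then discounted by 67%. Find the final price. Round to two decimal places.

Each change multiplies by a factor: 1.785 × 1.44 × 0.33 = 0.848232.
$1547.33 × 0.848232 = $1312.49482056 ≈ $1312.49.

$1312.49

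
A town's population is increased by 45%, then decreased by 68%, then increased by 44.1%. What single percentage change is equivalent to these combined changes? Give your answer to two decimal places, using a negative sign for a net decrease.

The combined multiplier is 1.45 × 0.32 × 1.441 = 0.668624.
That corresponds to a decrease of 33.14%.

-33.14%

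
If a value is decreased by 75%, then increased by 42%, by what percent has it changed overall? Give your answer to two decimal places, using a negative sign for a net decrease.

The combined multiplier is 0.25 × 1.42 = 0.355.
That corresponds to a decrease of 64.50%.

-64.50%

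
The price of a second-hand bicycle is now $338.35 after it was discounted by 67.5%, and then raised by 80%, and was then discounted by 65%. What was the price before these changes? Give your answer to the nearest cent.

$1,652.50

Undoing the 65% decrease: $338.35 ÷ 0.35 ≈ $966.714286.
Undoing the 80% increase: $966.714286 ÷ 1.8 ≈ $537.063492.
Undoing the 67.5% decrease: $537.063492 ÷ 0.325 ≈ $1,652.50.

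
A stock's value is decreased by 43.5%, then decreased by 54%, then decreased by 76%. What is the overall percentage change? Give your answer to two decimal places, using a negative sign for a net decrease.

The combined multiplier is 0.565 × 0.46 × 0.24 = 0.062376.
That corresponds to a decrease of 93.76%.

-93.76%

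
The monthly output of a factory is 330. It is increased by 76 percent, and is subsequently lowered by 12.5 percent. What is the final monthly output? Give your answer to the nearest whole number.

508

Each change multiplies by a factor: 1.76 × 0.875 = 1.54.
330 × 1.54 = 508.2 ≈ 508.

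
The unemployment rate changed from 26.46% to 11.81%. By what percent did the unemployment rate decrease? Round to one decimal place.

The change is 11.81 − 26.46 = -14.65 percentage points.
Relative to the original 26.46%, that is -14.65 ÷ 26.46 ≈ -55.4%.
So the unemployment rate fell by 55.4%.

55.4%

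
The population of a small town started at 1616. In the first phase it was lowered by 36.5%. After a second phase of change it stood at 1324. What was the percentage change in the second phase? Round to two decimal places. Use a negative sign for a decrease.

After the first phase: 1616 × 0.635 = 1026.16.
Second-phase multiplier: 1324 ÷ 1026.16 ≈ 1.290247.
That is a change of 29.02%.

29.02%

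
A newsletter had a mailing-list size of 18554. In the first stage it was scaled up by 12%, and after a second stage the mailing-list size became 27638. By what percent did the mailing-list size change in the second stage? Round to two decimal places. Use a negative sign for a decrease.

After the first stage: 18554 × 1.12 = 20780.48.
Second-stage multiplier: 27638 ÷ 20780.48 ≈ 1.329998.
That is a change of 33.00%.

33.00%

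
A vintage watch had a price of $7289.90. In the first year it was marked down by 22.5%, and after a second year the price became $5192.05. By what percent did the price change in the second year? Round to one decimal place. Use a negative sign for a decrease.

After the first year: $7289.90 × 0.775 = $5649.6725.
Second-year multiplier: $5192.05 ÷ $5649.6725 ≈ 0.919.
That is a change of -8.1%.

-8.1%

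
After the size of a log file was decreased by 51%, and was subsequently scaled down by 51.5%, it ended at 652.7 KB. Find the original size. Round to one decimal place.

Undoing the 51.5% decrease: 652.7 ÷ 0.485 ≈ 1345.773196.
Undoing the 51% decrease: 1345.773196 ÷ 0.49 ≈ 2,746.5 KB.

2,746.5 KB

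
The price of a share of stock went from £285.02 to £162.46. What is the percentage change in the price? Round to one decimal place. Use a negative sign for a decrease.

-43.0%

Change: £162.46 − £285.02 = -£122.56.
Relative to the original: -£122.56 ÷ £285.02 ≈ -43.0%.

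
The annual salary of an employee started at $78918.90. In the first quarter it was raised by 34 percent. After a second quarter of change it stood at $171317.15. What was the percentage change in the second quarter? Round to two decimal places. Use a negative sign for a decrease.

62.00%

After the first quarter: $78918.90 × 1.34 = $105751.326.
Second-quarter multiplier: $171317.15 ÷ $105751.326 ≈ 1.62.
That is a change of 62.00%.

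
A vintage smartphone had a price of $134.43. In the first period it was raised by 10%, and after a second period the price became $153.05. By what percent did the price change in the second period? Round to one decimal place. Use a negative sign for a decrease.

3.5%

After the first period: $134.43 × 1.1 = $147.873.
Second-period multiplier: $153.05 ÷ $147.873 ≈ 1.03501.
That is a change of 3.5%.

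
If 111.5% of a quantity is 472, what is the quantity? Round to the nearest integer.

423

472 ÷ 1.115 ≈ 423.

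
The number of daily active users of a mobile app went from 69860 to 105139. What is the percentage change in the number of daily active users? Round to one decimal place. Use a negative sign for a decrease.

50.5%

Change: 105139 − 69860 = 35279.
Relative to the original: 35279 ÷ 69860 ≈ 50.5%.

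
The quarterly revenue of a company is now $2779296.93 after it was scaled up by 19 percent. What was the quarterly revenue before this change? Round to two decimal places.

$2335543.64

The overall multiplier applied was 1.19.
So the original quarterly revenue was $2779296.93 ÷ 1.19 ≈ $2335543.64.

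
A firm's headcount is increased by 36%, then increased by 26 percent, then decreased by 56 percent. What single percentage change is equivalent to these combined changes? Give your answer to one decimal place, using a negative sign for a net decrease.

-24.6%

A 36% increase multiplies by 1.36.
Then a 26% increase: 1.36 × 1.26 = 1.7136.
Then a 56% decrease: 1.7136 × 0.44 = 0.753984.
Overall factor 0.753984, i.e. -24.6%.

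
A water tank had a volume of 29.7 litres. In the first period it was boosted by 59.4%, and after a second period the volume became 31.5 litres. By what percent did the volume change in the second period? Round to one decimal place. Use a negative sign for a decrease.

-33.5%

After the first period: 29.7 × 1.594 = 47.3418.
Second-period multiplier: 31.5 ÷ 47.3418 ≈ 0.66537.
That is a change of -33.5%.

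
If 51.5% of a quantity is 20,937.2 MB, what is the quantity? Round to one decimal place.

40,654.8 MB

20,937.2 MB ÷ 0.515 ≈ 40,654.8 MB.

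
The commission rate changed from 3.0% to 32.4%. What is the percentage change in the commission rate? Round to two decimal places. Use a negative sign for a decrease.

The change is 32.4 − 3.0 = 29.4 percentage points.
Relative to the original 3.0%, that is 29.4 ÷ 3.0 = 980.00%.

980.00%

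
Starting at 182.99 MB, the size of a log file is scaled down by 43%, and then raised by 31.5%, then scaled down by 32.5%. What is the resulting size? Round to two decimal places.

92.58 MB

Apply the 43% decrease: 182.99 × 0.57 = 104.3043.
31.5% increase: 104.3043 × 1.315 = 137.1601545.
Apply the 32.5% decrease: 137.1601545 × 0.675 = 92.5831042875 ≈ 92.58.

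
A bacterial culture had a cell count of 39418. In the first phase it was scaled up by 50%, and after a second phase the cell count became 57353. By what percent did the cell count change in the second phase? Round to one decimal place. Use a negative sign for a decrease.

After the first phase: 39418 × 1.5 = 59127.
Second-phase multiplier: 57353 ÷ 59127 ≈ 0.97.
That is a change of -3.0%.

-3.0%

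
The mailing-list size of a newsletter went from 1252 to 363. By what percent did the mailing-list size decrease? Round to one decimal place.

71.0%

Change: 363 − 1252 = -889.
Relative to the original: -889 ÷ 1252 ≈ -71.0%.
So the mailing-list size decreased by 71.0%.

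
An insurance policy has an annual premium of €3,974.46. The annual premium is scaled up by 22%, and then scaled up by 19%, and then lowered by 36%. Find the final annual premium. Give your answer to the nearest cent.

Each change multiplies by a factor: 1.22 × 1.19 × 0.64 = 0.929152.
€3,974.46 × 0.929152 = €3692.87745792 ≈ €3,692.88.

€3,692.88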